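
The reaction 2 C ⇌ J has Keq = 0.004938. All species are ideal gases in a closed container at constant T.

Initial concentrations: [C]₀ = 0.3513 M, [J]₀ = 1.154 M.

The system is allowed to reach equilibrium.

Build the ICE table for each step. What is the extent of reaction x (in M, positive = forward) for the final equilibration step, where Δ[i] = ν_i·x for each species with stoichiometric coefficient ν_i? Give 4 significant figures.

x = -1.121 M

Q₀ = 9.351 vs Keq = 0.004938 ⇒ Q>K, reverse
Step 1:
                    C           J
  init         0.3513       1.154
  Δ             2.242      -1.121
  eq            2.593      0.0332
  solve Keq expr → x = -1.121; check Q = 0.004938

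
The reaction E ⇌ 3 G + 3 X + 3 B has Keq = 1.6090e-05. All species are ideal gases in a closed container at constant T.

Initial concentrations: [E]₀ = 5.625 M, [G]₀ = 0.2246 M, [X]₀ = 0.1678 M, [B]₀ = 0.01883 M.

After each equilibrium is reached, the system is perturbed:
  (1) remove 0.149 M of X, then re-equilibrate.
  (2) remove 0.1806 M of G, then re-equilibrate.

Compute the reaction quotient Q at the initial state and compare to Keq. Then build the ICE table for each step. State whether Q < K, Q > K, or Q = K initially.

Q₀ = 6.3538e-11 vs Keq = 1.6090e-05 ⇒ Q<K, forward
Step 1:
                  E         G         X         B
  Initial     5.625    0.2246    0.1678   0.01883
  Change   -0.07641    0.2292    0.2292    0.2292
  Equil       5.549    0.4538     0.397    0.2481
  solve Keq expr → x = 0.07641; check Q = 1.6090e-05
Then remove 0.149 M of X.
Step 2:
                  E         G         X         B
  Initial     5.549    0.4538     0.248    0.2481
  Change   -0.01658   0.04973   0.04973   0.04973
  Equil       5.532    0.5036    0.2978    0.2978
  solve Keq expr → x = 0.01658; check Q = 1.6090e-05
Then remove 0.1806 M of G.
Step 3:
                  E         G         X         B
  Initial     5.532     0.323    0.2978    0.2978
  Change   -0.01623   0.04868   0.04868   0.04868
  Equil       5.516    0.3716    0.3464    0.3465
  solve Keq expr → x = 0.01623; check Q = 1.6090e-05

Q₀ = 6.3538e-11; Q < K (proceeds forward)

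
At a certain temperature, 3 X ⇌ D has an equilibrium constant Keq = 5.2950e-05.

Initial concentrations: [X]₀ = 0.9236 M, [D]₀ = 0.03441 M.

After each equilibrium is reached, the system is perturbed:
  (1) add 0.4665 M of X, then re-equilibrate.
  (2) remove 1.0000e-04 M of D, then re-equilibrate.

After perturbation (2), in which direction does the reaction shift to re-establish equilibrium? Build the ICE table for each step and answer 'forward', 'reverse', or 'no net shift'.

Q₀ = 0.04367 vs Keq = 5.2950e-05 ⇒ Q>K, reverse
Step 1:
                    X           D
  I            0.9236     0.03441
  C            0.1031    -0.03435
  E             1.027  5.7299e-05
  solve Keq expr → x = -0.03435; check Q = 5.2950e-05
Then add 0.4665 M of X.
Step 2:
                    X           D
  I             1.493  5.7299e-05
  C       -3.5654e-04  1.1885e-04
  E             1.493  1.7615e-04
  solve Keq expr → x = 1.1885e-04; check Q = 5.2950e-05
Then remove 1.0000e-04 M of D.
Step 3:
                    X           D
  I             1.493  7.6146e-05
  C       -2.9968e-04  9.9894e-05
  E             1.493  1.7604e-04
  solve Keq expr → x = 9.9894e-05; check Q = 5.2950e-05

Direction: forward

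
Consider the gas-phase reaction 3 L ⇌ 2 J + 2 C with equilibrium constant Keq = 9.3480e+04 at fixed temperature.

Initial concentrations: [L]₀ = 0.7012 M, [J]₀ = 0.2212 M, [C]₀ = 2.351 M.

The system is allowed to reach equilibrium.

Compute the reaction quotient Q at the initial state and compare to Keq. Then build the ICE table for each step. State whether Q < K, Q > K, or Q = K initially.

Q₀ = 0.7844 vs Keq = 9.3480e+04 ⇒ Q<K, forward
Step 1:
                   L          J          C
  init        0.7012     0.2212      2.351
  Δ          -0.6678     0.4452     0.4452
  eq         0.03337     0.6664      2.796
  solve Keq expr → x = 0.2226; check Q = 9.3480e+04

Q₀ = 0.7844; Q < K (proceeds forward)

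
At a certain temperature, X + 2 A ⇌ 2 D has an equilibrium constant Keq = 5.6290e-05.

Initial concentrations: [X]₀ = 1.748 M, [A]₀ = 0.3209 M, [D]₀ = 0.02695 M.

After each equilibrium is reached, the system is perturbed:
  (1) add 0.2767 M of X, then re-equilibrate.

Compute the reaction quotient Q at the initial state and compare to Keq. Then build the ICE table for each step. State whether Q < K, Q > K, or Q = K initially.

Q₀ = 0.004035 vs Keq = 5.6290e-05 ⇒ Q>K, reverse
Step 1:
                    X           A           D
  init          1.748      0.3209     0.02695
  Δ           0.01176     0.02352    -0.02352
  eq             1.76      0.3444    0.003428
  solve Keq expr → x = -0.01176; check Q = 5.6290e-05
Then add 0.2767 M of X.
Step 2:
                    X           A           D
  init          2.036      0.3444    0.003428
  Δ       -1.2840e-04 -2.5680e-04  2.5680e-04
  eq            2.036      0.3442    0.003685
  solve Keq expr → x = 1.2840e-04; check Q = 5.6290e-05

Q₀ = 0.004035; Q > K (proceeds reverse)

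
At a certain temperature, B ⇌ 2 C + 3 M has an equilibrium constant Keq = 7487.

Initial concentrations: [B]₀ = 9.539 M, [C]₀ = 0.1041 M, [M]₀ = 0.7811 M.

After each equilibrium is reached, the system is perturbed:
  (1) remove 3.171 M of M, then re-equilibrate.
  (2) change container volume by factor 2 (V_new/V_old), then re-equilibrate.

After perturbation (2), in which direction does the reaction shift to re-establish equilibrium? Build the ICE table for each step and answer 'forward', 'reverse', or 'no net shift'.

Direction: forward

Q₀ = 5.4140e-04 vs Keq = 7487 ⇒ Q<K, forward
Step 1:
                   B          C          M
  Initial      9.539     0.1041     0.7811
  Change      -3.202      6.403      9.605
  Equil        6.337      6.508      10.39
  solve Keq expr → x = 3.202; check Q = 7487
Then remove 3.171 M of M.
Step 2:
                   B          C          M
  Initial      6.337      6.508      7.215
  Change     -0.5922      1.184      1.777
  Equil        5.745      7.692      8.992
  solve Keq expr → x = 0.5922; check Q = 7487
Then change container volume by factor 2 (V_new/V_old).
Step 3:
                   B          C          M
  Initial      2.873      3.846      4.496
  Change     -0.9891      1.978      2.967
  Equil        1.883      5.824      7.463
  solve Keq expr → x = 0.9891; check Q = 7487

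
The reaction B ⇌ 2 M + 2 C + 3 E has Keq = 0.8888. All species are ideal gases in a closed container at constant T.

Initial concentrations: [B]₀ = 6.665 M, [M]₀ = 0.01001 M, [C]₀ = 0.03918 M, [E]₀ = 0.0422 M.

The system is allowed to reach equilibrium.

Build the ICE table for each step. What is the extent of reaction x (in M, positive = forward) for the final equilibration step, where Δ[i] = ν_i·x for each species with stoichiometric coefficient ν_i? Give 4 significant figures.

Q₀ = 1.7343e-12 vs Keq = 0.8888 ⇒ Q<K, forward
Step 1:
                   B          M          C          E
  init         6.665    0.01001    0.03918     0.0422
  Δ          -0.5225      1.045      1.045      1.568
  eq           6.142      1.055      1.084       1.61
  solve Keq expr → x = 0.5225; check Q = 0.8888

x = 0.5225 M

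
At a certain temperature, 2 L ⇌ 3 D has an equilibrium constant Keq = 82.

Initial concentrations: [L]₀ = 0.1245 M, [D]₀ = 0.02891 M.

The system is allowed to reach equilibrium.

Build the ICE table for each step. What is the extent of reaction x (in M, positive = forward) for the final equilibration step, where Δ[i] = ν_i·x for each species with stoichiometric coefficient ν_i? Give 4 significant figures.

x = 0.05728 M

Q₀ = 0.001559 vs Keq = 82 ⇒ Q<K, forward
Step 1:
                   L          D
  init        0.1245    0.02891
  Δ          -0.1146     0.1718
  eq        0.009934     0.2008
  solve Keq expr → x = 0.05728; check Q = 82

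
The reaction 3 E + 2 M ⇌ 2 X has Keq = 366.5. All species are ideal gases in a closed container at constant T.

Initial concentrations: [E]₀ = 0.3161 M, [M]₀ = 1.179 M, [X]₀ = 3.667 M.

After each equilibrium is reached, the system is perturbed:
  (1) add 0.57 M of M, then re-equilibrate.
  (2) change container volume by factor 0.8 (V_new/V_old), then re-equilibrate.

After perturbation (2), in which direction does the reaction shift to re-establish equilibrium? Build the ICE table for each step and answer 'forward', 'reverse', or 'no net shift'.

Direction: forward

Q₀ = 306.3 vs Keq = 366.5 ⇒ Q<K, forward
Step 1:
                   E          M          X
  Initial     0.3161      1.179      3.667
  Change    -0.01597   -0.01065    0.01065
  Equil       0.3001      1.168      3.678
  solve Keq expr → x = 0.005324; check Q = 366.5
Then add 0.57 M of M.
Step 2:
                   E          M          X
  Initial     0.3001      1.738      3.678
  Change    -0.06417   -0.04278    0.04278
  Equil        0.236      1.696       3.72
  solve Keq expr → x = 0.02139; check Q = 366.5
Then change container volume by factor 0.8 (V_new/V_old).
Step 3:
                   E          M          X
  Initial     0.2949      2.119      4.651
  Change    -0.05498   -0.03665    0.03665
  Equil         0.24      2.083      4.687
  solve Keq expr → x = 0.01833; check Q = 366.5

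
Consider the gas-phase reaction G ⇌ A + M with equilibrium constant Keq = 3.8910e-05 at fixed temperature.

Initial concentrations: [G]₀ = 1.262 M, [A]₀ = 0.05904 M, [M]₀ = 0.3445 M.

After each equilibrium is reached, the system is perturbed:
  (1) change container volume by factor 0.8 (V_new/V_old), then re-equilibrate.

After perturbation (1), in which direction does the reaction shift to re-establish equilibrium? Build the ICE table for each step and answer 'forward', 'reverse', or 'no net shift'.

Direction: reverse

Q₀ = 0.01612 vs Keq = 3.8910e-05 ⇒ Q>K, reverse
Step 1:
                  G         A         M
  Initial     1.262   0.05904    0.3445
  Change    0.05886  -0.05886  -0.05886
  Equil       1.321 1.7993e-04    0.2856
  solve Keq expr → x = -0.05886; check Q = 3.8910e-05
Then change container volume by factor 0.8 (V_new/V_old).
Step 2:
                  G         A         M
  Initial     1.651 2.2491e-04     0.357
  Change  4.4954e-05 -4.4954e-05 -4.4954e-05
  Equil       1.651 1.7996e-04     0.357
  solve Keq expr → x = -4.4954e-05; check Q = 3.8910e-05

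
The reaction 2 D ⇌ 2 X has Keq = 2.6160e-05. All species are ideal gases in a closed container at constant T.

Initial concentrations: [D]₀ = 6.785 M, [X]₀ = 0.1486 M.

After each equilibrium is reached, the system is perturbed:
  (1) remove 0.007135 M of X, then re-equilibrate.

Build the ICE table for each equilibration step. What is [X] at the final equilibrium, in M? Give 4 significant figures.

[X]_eq = 0.03525 M

Q₀ = 4.7966e-04 vs Keq = 2.6160e-05 ⇒ Q>K, reverse
Step 1:
                    D           X
  Initial       6.785      0.1486
  Change       0.1133     -0.1133
  Equil         6.898     0.03528
  solve Keq expr → x = -0.05666; check Q = 2.6160e-05
Then remove 0.007135 M of X.
Step 2:
                    D           X
  Initial       6.898     0.02815
  Change    -0.007099    0.007099
  Equil         6.891     0.03525
  solve Keq expr → x = 0.003549; check Q = 2.6160e-05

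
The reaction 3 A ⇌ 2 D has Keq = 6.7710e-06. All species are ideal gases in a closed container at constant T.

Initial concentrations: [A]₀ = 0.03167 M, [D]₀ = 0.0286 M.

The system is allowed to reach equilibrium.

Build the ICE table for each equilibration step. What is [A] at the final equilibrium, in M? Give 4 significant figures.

[A]_eq = 0.07449 M

Q₀ = 25.75 vs Keq = 6.7710e-06 ⇒ Q>K, reverse
Step 1:
                    A           D
  init        0.03167      0.0286
  Δ           0.04282    -0.02855
  eq          0.07449  5.2903e-05
  solve Keq expr → x = -0.01427; check Q = 6.7710e-06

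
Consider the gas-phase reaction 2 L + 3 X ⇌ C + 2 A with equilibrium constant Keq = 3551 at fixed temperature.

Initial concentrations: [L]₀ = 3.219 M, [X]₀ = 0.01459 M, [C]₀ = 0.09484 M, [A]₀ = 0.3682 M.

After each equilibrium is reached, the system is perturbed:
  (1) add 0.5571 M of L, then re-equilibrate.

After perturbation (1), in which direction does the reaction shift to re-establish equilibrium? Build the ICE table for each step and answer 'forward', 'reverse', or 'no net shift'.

Q₀ = 399.5 vs Keq = 3551 ⇒ Q<K, forward
Step 1:
                    L           X           C           A
  Initial       3.219     0.01459     0.09484      0.3682
  Change    -0.004943   -0.007415    0.002472    0.004943
  Equil         3.214    0.007175     0.09731      0.3731
  solve Keq expr → x = 0.002472; check Q = 3551
Then add 0.5571 M of L.
Step 2:
                    L           X           C           A
  Initial       3.771    0.007175     0.09731      0.3731
  Change  -4.7599e-04 -7.1399e-04  2.3800e-04  4.7599e-04
  Equil         3.771    0.006461     0.09755      0.3736
  solve Keq expr → x = 2.3800e-04; check Q = 3551

Direction: forward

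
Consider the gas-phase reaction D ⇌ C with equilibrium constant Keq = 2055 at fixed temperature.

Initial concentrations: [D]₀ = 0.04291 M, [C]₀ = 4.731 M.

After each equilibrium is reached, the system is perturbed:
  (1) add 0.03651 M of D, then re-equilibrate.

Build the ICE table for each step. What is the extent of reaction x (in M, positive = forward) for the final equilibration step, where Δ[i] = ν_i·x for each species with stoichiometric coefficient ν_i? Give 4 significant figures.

Q₀ = 110.3 vs Keq = 2055 ⇒ Q<K, forward
Step 1:
                    D           C
  init        0.04291       4.731
  Δ          -0.04059     0.04059
  eq         0.002322       4.772
  solve Keq expr → x = 0.04059; check Q = 2055
Then add 0.03651 M of D.
Step 2:
                    D           C
  init        0.03883       4.772
  Δ          -0.03649     0.03649
  eq          0.00234       4.808
  solve Keq expr → x = 0.03649; check Q = 2055

x = 0.03649 M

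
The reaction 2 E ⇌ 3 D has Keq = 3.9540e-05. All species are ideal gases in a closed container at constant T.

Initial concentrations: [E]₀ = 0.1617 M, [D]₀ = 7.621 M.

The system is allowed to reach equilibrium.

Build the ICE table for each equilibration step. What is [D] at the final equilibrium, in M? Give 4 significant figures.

[D]_eq = 0.1019 M

Q₀ = 1.6928e+04 vs Keq = 3.9540e-05 ⇒ Q>K, reverse
Step 1:
                    E           D
  init         0.1617       7.621
  Δ             5.013      -7.519
  eq            5.174      0.1019
  solve Keq expr → x = -2.506; check Q = 3.9540e-05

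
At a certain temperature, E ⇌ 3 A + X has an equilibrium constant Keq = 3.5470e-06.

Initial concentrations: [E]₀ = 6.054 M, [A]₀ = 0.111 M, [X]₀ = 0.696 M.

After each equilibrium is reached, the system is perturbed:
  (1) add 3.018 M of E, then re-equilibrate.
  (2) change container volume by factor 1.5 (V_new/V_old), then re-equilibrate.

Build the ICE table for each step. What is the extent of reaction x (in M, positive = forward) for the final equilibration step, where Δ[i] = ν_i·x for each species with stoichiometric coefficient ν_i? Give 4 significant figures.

Q₀ = 1.5723e-04 vs Keq = 3.5470e-06 ⇒ Q>K, reverse
Step 1:
                   E          A          X
  I            6.054      0.111      0.696
  C          0.02639   -0.07918   -0.02639
  E             6.08    0.03182     0.6696
  solve Keq expr → x = -0.02639; check Q = 3.5470e-06
Then add 3.018 M of E.
Step 2:
                   E          A          X
  I            9.098    0.03182     0.6696
  C        -0.001515   0.004545   0.001515
  E            9.097    0.03636     0.6711
  solve Keq expr → x = 0.001515; check Q = 3.5470e-06
Then change container volume by factor 1.5 (V_new/V_old).
Step 3:
                   E          A          X
  I            6.065    0.02424     0.4474
  C        -0.004002    0.01201   0.004002
  E            6.061    0.03625     0.4514
  solve Keq expr → x = 0.004002; check Q = 3.5470e-06

x = 0.004002 M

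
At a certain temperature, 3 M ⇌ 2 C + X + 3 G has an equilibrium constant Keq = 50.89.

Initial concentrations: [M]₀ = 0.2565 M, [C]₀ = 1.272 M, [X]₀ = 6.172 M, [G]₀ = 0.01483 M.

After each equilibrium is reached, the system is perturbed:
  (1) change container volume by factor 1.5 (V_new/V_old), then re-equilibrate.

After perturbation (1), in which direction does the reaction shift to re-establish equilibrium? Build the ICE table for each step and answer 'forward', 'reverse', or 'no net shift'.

Direction: forward

Q₀ = 0.00193 vs Keq = 50.89 ⇒ Q<K, forward
Step 1:
                   M          C          X          G
  I           0.2565      1.272      6.172    0.01483
  C          -0.1533     0.1022    0.05111     0.1533
  E           0.1032      1.374      6.223     0.1682
  solve Keq expr → x = 0.05111; check Q = 50.89
Then change container volume by factor 1.5 (V_new/V_old).
Step 2:
                   M          C          X          G
  I          0.06878     0.9161      4.149     0.1121
  C         -0.01597    0.01065   0.005323    0.01597
  E          0.05281     0.9268      4.154     0.1281
  solve Keq expr → x = 0.005323; check Q = 50.89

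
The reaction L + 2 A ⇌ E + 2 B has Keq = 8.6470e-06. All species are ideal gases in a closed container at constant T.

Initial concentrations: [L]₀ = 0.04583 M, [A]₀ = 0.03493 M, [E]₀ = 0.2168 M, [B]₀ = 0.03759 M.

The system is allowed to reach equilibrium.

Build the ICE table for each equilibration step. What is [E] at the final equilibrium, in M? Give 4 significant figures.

Q₀ = 5.478 vs Keq = 8.6470e-06 ⇒ Q>K, reverse
Step 1:
                    L           A           E           B
  Initial     0.04583     0.03493      0.2168     0.03759
  Change      0.01873     0.03747    -0.01873    -0.03747
  Equil       0.06456      0.0724      0.1981  1.2155e-04
  solve Keq expr → x = -0.01873; check Q = 8.6470e-06

[E]_eq = 0.1981 M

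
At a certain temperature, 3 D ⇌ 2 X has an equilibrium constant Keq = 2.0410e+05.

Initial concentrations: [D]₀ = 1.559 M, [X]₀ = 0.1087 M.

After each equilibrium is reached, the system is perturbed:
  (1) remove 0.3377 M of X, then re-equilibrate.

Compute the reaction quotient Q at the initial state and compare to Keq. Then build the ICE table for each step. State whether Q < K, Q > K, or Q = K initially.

Q₀ = 0.003118 vs Keq = 2.0410e+05 ⇒ Q<K, forward
Step 1:
                    D           X
  I             1.559      0.1087
  C            -1.541       1.027
  E           0.01849       1.136
  solve Keq expr → x = 0.5135; check Q = 2.0410e+05
Then remove 0.3377 M of X.
Step 2:
                    D           X
  I           0.01849       0.798
  C         -0.003845    0.002563
  E           0.01464      0.8006
  solve Keq expr → x = 0.001282; check Q = 2.0410e+05

Q₀ = 0.003118; Q < K (proceeds forward)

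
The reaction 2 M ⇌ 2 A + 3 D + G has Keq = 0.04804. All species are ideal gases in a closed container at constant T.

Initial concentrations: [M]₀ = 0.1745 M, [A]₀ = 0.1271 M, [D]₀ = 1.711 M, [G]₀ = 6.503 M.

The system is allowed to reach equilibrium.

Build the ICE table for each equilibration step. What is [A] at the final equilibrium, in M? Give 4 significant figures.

[A]_eq = 0.01304 M

Q₀ = 17.28 vs Keq = 0.04804 ⇒ Q>K, reverse
Step 1:
                   M          A          D          G
  init        0.1745     0.1271      1.711      6.503
  Δ           0.1141    -0.1141    -0.1711   -0.05703
  eq          0.2886    0.01304       1.54      6.446
  solve Keq expr → x = -0.05703; check Q = 0.04804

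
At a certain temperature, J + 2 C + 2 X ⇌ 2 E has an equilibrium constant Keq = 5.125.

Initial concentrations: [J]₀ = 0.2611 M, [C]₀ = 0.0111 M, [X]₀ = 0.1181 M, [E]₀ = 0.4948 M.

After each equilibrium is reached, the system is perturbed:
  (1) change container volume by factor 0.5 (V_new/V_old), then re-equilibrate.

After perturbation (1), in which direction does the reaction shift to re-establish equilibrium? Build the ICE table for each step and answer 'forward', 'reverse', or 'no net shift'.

Direction: forward

Q₀ = 5.4564e+05 vs Keq = 5.125 ⇒ Q>K, reverse
Step 1:
                   J          C          X          E
  Initial     0.2611     0.0111     0.1181     0.4948
  Change      0.1514     0.3028     0.3028    -0.3028
  Equil       0.4125     0.3139     0.4209      0.192
  solve Keq expr → x = -0.1514; check Q = 5.125
Then change container volume by factor 0.5 (V_new/V_old).
Step 2:
                   J          C          X          E
  Initial      0.825     0.6277     0.8417     0.3841
  Change    -0.09163    -0.1833    -0.1833     0.1833
  Equil       0.7333     0.4445     0.6585     0.5673
  solve Keq expr → x = 0.09163; check Q = 5.125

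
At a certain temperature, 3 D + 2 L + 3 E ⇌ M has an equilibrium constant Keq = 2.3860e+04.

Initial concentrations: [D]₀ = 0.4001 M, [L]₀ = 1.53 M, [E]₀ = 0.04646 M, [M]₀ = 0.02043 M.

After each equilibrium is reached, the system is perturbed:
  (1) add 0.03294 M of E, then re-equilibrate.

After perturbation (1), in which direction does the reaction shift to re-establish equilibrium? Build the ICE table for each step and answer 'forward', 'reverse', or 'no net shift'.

Direction: forward

Q₀ = 1359 vs Keq = 2.3860e+04 ⇒ Q<K, forward
Step 1:
                    D           L           E           M
  init         0.4001        1.53     0.04646     0.02043
  Δ          -0.02494    -0.01663    -0.02494    0.008314
  eq           0.3752       1.513     0.02152     0.02874
  solve Keq expr → x = 0.008314; check Q = 2.3860e+04
Then add 0.03294 M of E.
Step 2:
                    D           L           E           M
  init         0.3752       1.513     0.05446     0.02874
  Δ          -0.02861    -0.01907    -0.02861    0.009537
  eq           0.3465       1.494     0.02585     0.03828
  solve Keq expr → x = 0.009537; check Q = 2.3860e+04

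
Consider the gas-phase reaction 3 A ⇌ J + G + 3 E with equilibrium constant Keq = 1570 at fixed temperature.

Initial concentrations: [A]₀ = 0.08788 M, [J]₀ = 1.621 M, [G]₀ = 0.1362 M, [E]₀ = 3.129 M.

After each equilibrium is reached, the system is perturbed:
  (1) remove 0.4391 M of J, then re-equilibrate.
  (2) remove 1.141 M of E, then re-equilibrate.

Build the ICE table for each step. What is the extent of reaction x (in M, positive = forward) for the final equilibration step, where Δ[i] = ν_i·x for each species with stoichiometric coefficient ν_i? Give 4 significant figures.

x = 0.01499 M

Q₀ = 9966 vs Keq = 1570 ⇒ Q>K, reverse
Step 1:
                  A         J         G         E
  Initial   0.08788     1.621    0.1362     3.129
  Change    0.06238  -0.02079  -0.02079  -0.06238
  Equil      0.1503       1.6    0.1154     3.067
  solve Keq expr → x = -0.02079; check Q = 1570
Then remove 0.4391 M of J.
Step 2:
                  A         J         G         E
  Initial    0.1503     1.161    0.1154     3.067
  Change   -0.01285  0.004282  0.004282   0.01285
  Equil      0.1374     1.165    0.1197     3.079
  solve Keq expr → x = 0.004282; check Q = 1570
Then remove 1.141 M of E.
Step 3:
                  A         J         G         E
  Initial    0.1374     1.165    0.1197     1.938
  Change   -0.04496   0.01499   0.01499   0.04496
  Equil     0.09245      1.18    0.1347     1.983
  solve Keq expr → x = 0.01499; check Q = 1570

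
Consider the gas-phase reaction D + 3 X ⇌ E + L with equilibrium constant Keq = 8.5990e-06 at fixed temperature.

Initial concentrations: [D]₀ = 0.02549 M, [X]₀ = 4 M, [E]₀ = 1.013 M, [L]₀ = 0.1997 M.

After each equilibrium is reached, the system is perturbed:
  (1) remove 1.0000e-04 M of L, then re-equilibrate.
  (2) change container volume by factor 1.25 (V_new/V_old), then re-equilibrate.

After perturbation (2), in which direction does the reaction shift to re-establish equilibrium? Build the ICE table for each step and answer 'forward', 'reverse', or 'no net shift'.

Direction: reverse

Q₀ = 0.124 vs Keq = 8.5990e-06 ⇒ Q>K, reverse
Step 1:
                    D           X           E           L
  Initial     0.02549           4       1.013      0.1997
  Change       0.1995      0.5984     -0.1995     -0.1995
  Equil         0.225       4.598      0.8135  2.3121e-04
  solve Keq expr → x = -0.1995; check Q = 8.5990e-06
Then remove 1.0000e-04 M of L.
Step 2:
                    D           X           E           L
  Initial       0.225       4.598      0.8135  1.3121e-04
  Change  -9.9824e-05 -2.9947e-04  9.9824e-05  9.9824e-05
  Equil        0.2249       4.598      0.8136  2.3103e-04
  solve Keq expr → x = 9.9824e-05; check Q = 8.5990e-06
Then change container volume by factor 1.25 (V_new/V_old).
Step 3:
                    D           X           E           L
  Initial      0.1799       3.678      0.6509  1.8482e-04
  Change   6.6462e-05  1.9938e-04 -6.6462e-05 -6.6462e-05
  Equil          0.18       3.679      0.6508  1.1836e-04
  solve Keq expr → x = -6.6462e-05; check Q = 8.5990e-06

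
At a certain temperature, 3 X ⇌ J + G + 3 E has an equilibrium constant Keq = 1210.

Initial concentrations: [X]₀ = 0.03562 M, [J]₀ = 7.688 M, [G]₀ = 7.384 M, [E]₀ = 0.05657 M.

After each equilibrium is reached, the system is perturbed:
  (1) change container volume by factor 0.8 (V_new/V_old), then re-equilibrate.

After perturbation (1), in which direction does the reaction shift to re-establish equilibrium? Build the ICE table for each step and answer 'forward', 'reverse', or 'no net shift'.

Q₀ = 227.4 vs Keq = 1210 ⇒ Q<K, forward
Step 1:
                    X           J           G           E
  Initial     0.03562       7.688       7.384     0.05657
  Change     -0.01118    0.003726    0.003726     0.01118
  Equil       0.02444       7.692       7.388     0.06775
  solve Keq expr → x = 0.003726; check Q = 1210
Then change container volume by factor 0.8 (V_new/V_old).
Step 2:
                    X           J           G           E
  Initial     0.03055       9.615       9.235     0.08468
  Change     0.003452   -0.001151   -0.001151   -0.003452
  Equil       0.03401       9.614       9.234     0.08123
  solve Keq expr → x = -0.001151; check Q = 1210

Direction: reverse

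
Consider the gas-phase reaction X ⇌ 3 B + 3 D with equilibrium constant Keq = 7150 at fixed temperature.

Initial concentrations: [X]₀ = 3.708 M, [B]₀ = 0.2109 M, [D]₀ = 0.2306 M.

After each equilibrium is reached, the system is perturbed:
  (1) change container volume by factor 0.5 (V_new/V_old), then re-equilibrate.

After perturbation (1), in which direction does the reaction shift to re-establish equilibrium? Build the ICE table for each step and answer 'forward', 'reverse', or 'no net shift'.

Direction: reverse

Q₀ = 3.1022e-05 vs Keq = 7150 ⇒ Q<K, forward
Step 1:
                   X          B          D
  I            3.708     0.2109     0.2306
  C           -1.585      4.755      4.755
  E            2.123      4.966      4.986
  solve Keq expr → x = 1.585; check Q = 7150
Then change container volume by factor 0.5 (V_new/V_old).
Step 2:
                   X          B          D
  I            4.246      9.932      9.972
  C            1.367     -4.101     -4.101
  E            5.613      5.832      5.871
  solve Keq expr → x = -1.367; check Q = 7150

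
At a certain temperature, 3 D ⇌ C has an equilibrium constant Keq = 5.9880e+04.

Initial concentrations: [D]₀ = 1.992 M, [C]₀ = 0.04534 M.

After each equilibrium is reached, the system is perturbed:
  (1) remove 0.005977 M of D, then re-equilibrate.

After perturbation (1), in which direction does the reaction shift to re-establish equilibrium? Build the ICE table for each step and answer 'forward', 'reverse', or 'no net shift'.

Direction: reverse

Q₀ = 0.005736 vs Keq = 5.9880e+04 ⇒ Q<K, forward
Step 1:
                   D          C
  Initial      1.992    0.04534
  Change      -1.969     0.6564
  Equil      0.02271     0.7018
  solve Keq expr → x = 0.6564; check Q = 5.9880e+04
Then remove 0.005977 M of D.
Step 2:
                   D          C
  Initial    0.01674     0.7018
  Change    0.005956  -0.001985
  Equil      0.02269     0.6998
  solve Keq expr → x = -0.001985; check Q = 5.9880e+04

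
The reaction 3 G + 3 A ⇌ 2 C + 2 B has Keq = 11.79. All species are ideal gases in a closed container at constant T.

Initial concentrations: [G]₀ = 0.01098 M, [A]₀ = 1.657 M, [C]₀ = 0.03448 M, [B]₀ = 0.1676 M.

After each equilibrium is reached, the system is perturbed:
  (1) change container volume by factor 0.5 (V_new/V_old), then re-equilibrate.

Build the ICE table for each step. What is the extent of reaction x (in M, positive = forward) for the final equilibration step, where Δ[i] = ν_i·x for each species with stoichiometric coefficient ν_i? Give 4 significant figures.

x = 0.002005 M

Q₀ = 5.545 vs Keq = 11.79 ⇒ Q<K, forward
Step 1:
                    G           A           C           B
  I           0.01098       1.657     0.03448      0.1676
  C         -0.002145   -0.002145     0.00143     0.00143
  E          0.008835       1.655     0.03591       0.169
  solve Keq expr → x = 7.1511e-04; check Q = 11.79
Then change container volume by factor 0.5 (V_new/V_old).
Step 2:
                    G           A           C           B
  I           0.01767        3.31     0.07182      0.3381
  C         -0.006015   -0.006015     0.00401     0.00401
  E           0.01165       3.304     0.07583      0.3421
  solve Keq expr → x = 0.002005; check Q = 11.79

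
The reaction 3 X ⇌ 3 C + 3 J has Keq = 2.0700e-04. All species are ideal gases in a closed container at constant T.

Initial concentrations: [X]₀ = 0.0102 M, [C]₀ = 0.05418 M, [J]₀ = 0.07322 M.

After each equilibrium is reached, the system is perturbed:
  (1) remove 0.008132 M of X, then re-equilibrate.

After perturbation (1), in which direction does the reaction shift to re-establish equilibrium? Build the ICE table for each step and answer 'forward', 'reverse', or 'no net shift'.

Q₀ = 0.05883 vs Keq = 2.0700e-04 ⇒ Q>K, reverse
Step 1:
                  X         C         J
  I          0.0102   0.05418   0.07322
  C         0.02022  -0.02022  -0.02022
  E         0.03042   0.03396     0.053
  solve Keq expr → x = -0.006741; check Q = 2.0700e-04
Then remove 0.008132 M of X.
Step 2:
                  X         C         J
  I         0.02229   0.03396     0.053
  C         0.00337  -0.00337  -0.00337
  E         0.02566   0.03059   0.04963
  solve Keq expr → x = -0.001123; check Q = 2.0700e-04

Direction: reverse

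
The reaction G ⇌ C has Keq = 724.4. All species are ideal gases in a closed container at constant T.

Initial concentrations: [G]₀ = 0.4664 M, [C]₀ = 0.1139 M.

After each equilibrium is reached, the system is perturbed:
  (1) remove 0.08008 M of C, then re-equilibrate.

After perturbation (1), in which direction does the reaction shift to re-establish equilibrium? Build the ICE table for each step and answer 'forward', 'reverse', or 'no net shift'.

Q₀ = 0.2442 vs Keq = 724.4 ⇒ Q<K, forward
Step 1:
                  G         C
  Initial    0.4664    0.1139
  Change    -0.4656    0.4656
  Equil   7.9997e-04    0.5795
  solve Keq expr → x = 0.4656; check Q = 724.4
Then remove 0.08008 M of C.
Step 2:
                  G         C
  Initial 7.9997e-04    0.4994
  Change  -1.1039e-04 1.1039e-04
  Equil   6.8958e-04    0.4995
  solve Keq expr → x = 1.1039e-04; check Q = 724.4

Direction: forward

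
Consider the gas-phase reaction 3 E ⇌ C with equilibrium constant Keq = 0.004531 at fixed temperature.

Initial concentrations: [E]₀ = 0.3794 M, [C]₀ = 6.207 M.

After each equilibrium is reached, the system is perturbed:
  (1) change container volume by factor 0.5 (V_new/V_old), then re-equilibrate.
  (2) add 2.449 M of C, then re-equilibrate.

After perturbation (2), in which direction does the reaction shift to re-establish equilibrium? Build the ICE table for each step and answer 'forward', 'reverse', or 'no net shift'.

Q₀ = 113.7 vs Keq = 0.004531 ⇒ Q>K, reverse
Step 1:
                  E         C
  I          0.3794     6.207
  C           8.642    -2.881
  E           9.021     3.326
  solve Keq expr → x = -2.881; check Q = 0.004531
Then change container volume by factor 0.5 (V_new/V_old).
Step 2:
                  E         C
  I           18.04     6.653
  C          -5.686     1.895
  E           12.36     8.548
  solve Keq expr → x = 1.895; check Q = 0.004531
Then add 2.449 M of C.
Step 3:
                  E         C
  I           12.36        11
  C          0.9519   -0.3173
  E           13.31     10.68
  solve Keq expr → x = -0.3173; check Q = 0.004531

Direction: reverse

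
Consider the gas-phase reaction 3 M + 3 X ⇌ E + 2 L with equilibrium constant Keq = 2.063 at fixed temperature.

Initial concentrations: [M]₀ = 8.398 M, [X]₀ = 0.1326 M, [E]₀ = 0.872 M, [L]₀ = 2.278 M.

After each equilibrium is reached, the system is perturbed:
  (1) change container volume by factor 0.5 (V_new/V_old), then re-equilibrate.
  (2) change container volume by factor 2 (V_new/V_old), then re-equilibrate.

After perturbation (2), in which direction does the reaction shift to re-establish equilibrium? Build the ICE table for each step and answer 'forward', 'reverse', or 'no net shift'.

Q₀ = 3.277 vs Keq = 2.063 ⇒ Q>K, reverse
Step 1:
                  M         X         E         L
  Initial     8.398    0.1326     0.872     2.278
  Change     0.0207    0.0207 -0.006901   -0.0138
  Equil       8.419    0.1533    0.8651     2.264
  solve Keq expr → x = -0.006901; check Q = 2.063
Then change container volume by factor 0.5 (V_new/V_old).
Step 2:
                  M         X         E         L
  Initial     16.84    0.3066      1.73     4.528
  Change    -0.1482   -0.1482   0.04941   0.09881
  Equil       16.69    0.1584      1.78     4.627
  solve Keq expr → x = 0.04941; check Q = 2.063
Then change container volume by factor 2 (V_new/V_old).
Step 3:
                  M         X         E         L
  Initial     8.345   0.07919    0.8898     2.314
  Change    0.07411   0.07411   -0.0247  -0.04941
  Equil       8.419    0.1533    0.8651     2.264
  solve Keq expr → x = -0.0247; check Q = 2.063

Direction: reverse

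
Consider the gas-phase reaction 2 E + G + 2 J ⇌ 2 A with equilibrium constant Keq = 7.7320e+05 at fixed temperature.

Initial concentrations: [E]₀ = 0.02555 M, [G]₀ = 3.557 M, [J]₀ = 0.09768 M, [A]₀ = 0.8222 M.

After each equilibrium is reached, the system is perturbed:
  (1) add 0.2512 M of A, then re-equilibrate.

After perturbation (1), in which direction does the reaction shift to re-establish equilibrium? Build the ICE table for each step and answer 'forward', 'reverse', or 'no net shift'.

Q₀ = 3.0513e+04 vs Keq = 7.7320e+05 ⇒ Q<K, forward
Step 1:
                   E          G          J          A
  init       0.02555      3.557    0.09768     0.8222
  Δ         -0.01909  -0.009543   -0.01909    0.01909
  eq        0.006463      3.547    0.07859     0.8413
  solve Keq expr → x = 0.009543; check Q = 7.7320e+05
Then add 0.2512 M of A.
Step 2:
                   E          G          J          A
  init      0.006463      3.547    0.07859      1.092
  Δ         0.001735 8.6730e-04   0.001735  -0.001735
  eq        0.008198      3.548    0.08033      1.091
  solve Keq expr → x = -8.6730e-04; check Q = 7.7320e+05

Direction: reverse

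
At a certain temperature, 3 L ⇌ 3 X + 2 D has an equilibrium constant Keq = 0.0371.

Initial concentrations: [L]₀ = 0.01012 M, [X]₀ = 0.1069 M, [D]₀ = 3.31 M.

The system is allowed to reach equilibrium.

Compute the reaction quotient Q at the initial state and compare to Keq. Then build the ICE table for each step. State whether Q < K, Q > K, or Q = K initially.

Q₀ = 1.2914e+04 vs Keq = 0.0371 ⇒ Q>K, reverse
Step 1:
                    L           X           D
  Initial     0.01012      0.1069        3.31
  Change      0.09146    -0.09146    -0.06097
  Equil        0.1016     0.01544       3.249
  solve Keq expr → x = -0.03049; check Q = 0.0371

Q₀ = 1.2914e+04; Q > K (proceeds reverse)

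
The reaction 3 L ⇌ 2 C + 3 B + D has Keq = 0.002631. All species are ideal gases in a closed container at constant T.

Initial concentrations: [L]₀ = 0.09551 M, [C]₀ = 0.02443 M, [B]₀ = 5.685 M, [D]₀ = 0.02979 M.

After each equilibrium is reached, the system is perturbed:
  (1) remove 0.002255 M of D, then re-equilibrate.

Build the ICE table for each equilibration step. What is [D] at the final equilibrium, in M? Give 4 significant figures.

[D]_eq = 0.01603 M

Q₀ = 3.749 vs Keq = 0.002631 ⇒ Q>K, reverse
Step 1:
                    L           C           B           D
  Initial     0.09551     0.02443       5.685     0.02979
  Change      0.03465     -0.0231    -0.03465    -0.01155
  Equil        0.1302    0.001328        5.65     0.01824
  solve Keq expr → x = -0.01155; check Q = 0.002631
Then remove 0.002255 M of D.
Step 2:
                    L           C           B           D
  Initial      0.1302    0.001328        5.65     0.01598
  Change  -1.2975e-04  8.6501e-05  1.2975e-04  4.3251e-05
  Equil          0.13    0.001414        5.65     0.01603
  solve Keq expr → x = 4.3251e-05; check Q = 0.002631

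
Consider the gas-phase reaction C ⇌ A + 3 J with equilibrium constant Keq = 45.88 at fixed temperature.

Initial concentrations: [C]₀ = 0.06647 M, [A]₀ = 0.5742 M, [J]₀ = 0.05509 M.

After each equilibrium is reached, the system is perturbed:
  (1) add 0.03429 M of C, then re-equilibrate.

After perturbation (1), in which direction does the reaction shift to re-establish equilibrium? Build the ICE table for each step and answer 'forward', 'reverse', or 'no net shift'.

Direction: forward

Q₀ = 0.001444 vs Keq = 45.88 ⇒ Q<K, forward
Step 1:
                  C         A         J
  init      0.06647    0.5742   0.05509
  Δ        -0.06624   0.06624    0.1987
  eq      2.2825e-04    0.6404    0.2538
  solve Keq expr → x = 0.06624; check Q = 45.88
Then add 0.03429 M of C.
Step 2:
                  C         A         J
  init      0.03452    0.6404    0.2538
  Δ        -0.03386   0.03386    0.1016
  eq      6.5970e-04    0.6743    0.3554
  solve Keq expr → x = 0.03386; check Q = 45.88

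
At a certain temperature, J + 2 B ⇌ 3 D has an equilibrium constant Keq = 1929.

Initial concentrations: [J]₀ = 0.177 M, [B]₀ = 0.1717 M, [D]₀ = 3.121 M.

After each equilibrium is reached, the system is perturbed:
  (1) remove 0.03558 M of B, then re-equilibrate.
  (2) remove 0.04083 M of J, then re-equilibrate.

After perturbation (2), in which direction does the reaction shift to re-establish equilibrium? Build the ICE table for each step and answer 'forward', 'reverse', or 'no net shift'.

Q₀ = 5826 vs Keq = 1929 ⇒ Q>K, reverse
Step 1:
                   J          B          D
  I            0.177     0.1717      3.121
  C          0.04081    0.08162    -0.1224
  E           0.2178     0.2533      2.999
  solve Keq expr → x = -0.04081; check Q = 1929
Then remove 0.03558 M of B.
Step 2:
                   J          B          D
  I           0.2178     0.2177      2.999
  C          0.01216    0.02431   -0.03647
  E             0.23      0.242      2.962
  solve Keq expr → x = -0.01216; check Q = 1929
Then remove 0.04083 M of J.
Step 3:
                   J          B          D
  I           0.1891      0.242      2.962
  C         0.008068    0.01614    -0.0242
  E           0.1972     0.2582      2.938
  solve Keq expr → x = -0.008068; check Q = 1929

Direction: reverse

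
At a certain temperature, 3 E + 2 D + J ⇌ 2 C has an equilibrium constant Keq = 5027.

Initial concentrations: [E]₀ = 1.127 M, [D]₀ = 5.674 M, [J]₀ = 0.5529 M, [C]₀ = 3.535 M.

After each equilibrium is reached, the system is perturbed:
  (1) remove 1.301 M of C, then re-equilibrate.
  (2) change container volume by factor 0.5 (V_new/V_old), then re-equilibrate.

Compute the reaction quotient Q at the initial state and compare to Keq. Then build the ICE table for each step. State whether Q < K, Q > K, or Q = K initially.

Q₀ = 0.4904 vs Keq = 5027 ⇒ Q<K, forward
Step 1:
                    E           D           J           C
  I             1.127       5.674      0.5529       3.535
  C            -1.039     -0.6923     -0.3462      0.6923
  E           0.08849       4.982      0.2067       4.227
  solve Keq expr → x = 0.3462; check Q = 5027
Then remove 1.301 M of C.
Step 2:
                    E           D           J           C
  I           0.08849       4.982      0.2067       2.926
  C          -0.01824    -0.01216   -0.006081     0.01216
  E           0.07025       4.969      0.2006       2.939
  solve Keq expr → x = 0.006081; check Q = 5027
Then change container volume by factor 0.5 (V_new/V_old).
Step 3:
                    E           D           J           C
  I            0.1405       9.939      0.4013       5.877
  C          -0.08283    -0.05522    -0.02761     0.05522
  E           0.05767       9.884      0.3737       5.932
  solve Keq expr → x = 0.02761; check Q = 5027

Q₀ = 0.4904; Q < K (proceeds forward)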